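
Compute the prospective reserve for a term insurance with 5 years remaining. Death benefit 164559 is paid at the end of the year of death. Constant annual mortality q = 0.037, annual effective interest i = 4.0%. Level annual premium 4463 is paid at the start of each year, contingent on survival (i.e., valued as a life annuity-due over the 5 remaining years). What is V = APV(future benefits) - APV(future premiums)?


v = 1/(1+i) = 0.961538
APV(future benefits) per unit = sum_{k=0}^{4} k_p_x * q * v^(k+1) = 0.153423
APV(future benefits) = 164559 * 0.153423 = 25247.152
Life annuity-due factor ä_{x:5} = sum_{k=0}^{4} k_p_x * v^k = 4.312433
APV(future premiums) = 4463 * 4.312433 = 19246.3889
V = 25247.152 - 19246.3889
= 6000.7631


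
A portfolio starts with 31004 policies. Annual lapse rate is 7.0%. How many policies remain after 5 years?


remaining = initial * (1 - lapse)^years
= 31004 * (1 - 0.07)^5
= 31004 * 0.695688
= 21569.1222


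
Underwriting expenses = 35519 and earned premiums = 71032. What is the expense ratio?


Expense ratio = expenses / premiums
= 35519 / 71032
= 0.5


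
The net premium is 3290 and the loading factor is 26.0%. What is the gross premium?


Gross = net * (1 + loading)
= 3290 * (1 + 0.26)
= 3290 * 1.26
= 4145.4


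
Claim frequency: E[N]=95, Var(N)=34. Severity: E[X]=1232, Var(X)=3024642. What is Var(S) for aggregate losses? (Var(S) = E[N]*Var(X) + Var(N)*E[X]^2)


Var(S) = E[N]*Var(X) + Var(N)*E[X]^2
= 95*3024642 + 34*1232^2
= 287340990 + 51606016
= 3.3895e+08


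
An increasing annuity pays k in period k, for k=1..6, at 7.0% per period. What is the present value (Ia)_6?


(Ia)_n = sum_{k=1}^{n} k * v^k, v = 1/(1+i)
v = 0.934579
Sum computed term by term:
(Ia)_6 = 15.7449


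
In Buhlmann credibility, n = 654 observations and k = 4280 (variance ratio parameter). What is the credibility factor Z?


Z = n / (n + k)
= 654 / (654 + 4280)
= 654 / 4934
= 0.1325


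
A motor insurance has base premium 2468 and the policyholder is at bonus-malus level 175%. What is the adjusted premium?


adjusted = base * BM_level / 100
= 2468 * 175 / 100
= 2468 * 1.75
= 4319.0


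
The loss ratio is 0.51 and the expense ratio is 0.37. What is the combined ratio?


Combined ratio = loss ratio + expense ratio
= 0.51 + 0.37
= 0.88


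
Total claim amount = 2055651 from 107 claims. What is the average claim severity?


severity = total / number
= 2055651 / 107
= 19211.6916


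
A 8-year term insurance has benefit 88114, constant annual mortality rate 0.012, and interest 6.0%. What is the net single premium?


NSP = benefit * sum_{k=0}^{n-1} k_p_x * q * v^(k+1)
With constant q=0.012, v=0.943396
Sum = 0.071725
NSP = 88114 * 0.071725
= 6319.9664


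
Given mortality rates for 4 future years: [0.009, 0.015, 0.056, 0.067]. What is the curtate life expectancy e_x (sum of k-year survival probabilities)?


e_x = sum_{k=1}^{n} k_p_x
k_p_x values:
  1_p_x = 0.991
  2_p_x = 0.976135
  3_p_x = 0.921471
  4_p_x = 0.859733
e_x = 3.7483


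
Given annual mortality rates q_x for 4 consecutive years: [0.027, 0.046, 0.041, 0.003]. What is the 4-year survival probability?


p_k = 1 - q_k for each year
Survival = product of (1 - q_k)
= 0.973 * 0.954 * 0.959 * 0.997
= 0.8875


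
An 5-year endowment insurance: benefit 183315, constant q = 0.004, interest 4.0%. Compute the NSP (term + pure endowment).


Term component = 3239.3502
Pure endowment = 5_p_x * v^5 * benefit = 0.980159 * 0.821927 * 183315 = 147682.1474
NSP = 150921.4977


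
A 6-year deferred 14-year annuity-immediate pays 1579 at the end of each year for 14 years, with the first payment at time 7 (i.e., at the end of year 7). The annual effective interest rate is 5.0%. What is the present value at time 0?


PV at time 6 of the 14-year annuity-immediate:
a_n = 1579 * (1-(1+0.05)^(-14))/0.05 = 15629.954
Discount back 6 years to time 0:
PV = 15629.954 * (1+0.05)^(-6)
= 15629.954 * 0.746215
= 11663.3124


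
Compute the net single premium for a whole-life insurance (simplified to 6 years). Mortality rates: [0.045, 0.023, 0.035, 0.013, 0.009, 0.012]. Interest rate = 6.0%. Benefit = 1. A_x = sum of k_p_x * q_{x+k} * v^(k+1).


v = 0.943396
Year 0: k_p_x=1.0, q=0.045, term=0.042453
Year 1: k_p_x=0.955, q=0.023, term=0.019549
Year 2: k_p_x=0.933035, q=0.035, term=0.027419
Year 3: k_p_x=0.900379, q=0.013, term=0.009271
Year 4: k_p_x=0.888674, q=0.009, term=0.005977
Year 5: k_p_x=0.880676, q=0.012, term=0.00745
A_x = 0.1121


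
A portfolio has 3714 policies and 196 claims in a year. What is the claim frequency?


frequency = claims / policies
= 196 / 3714
= 0.0528


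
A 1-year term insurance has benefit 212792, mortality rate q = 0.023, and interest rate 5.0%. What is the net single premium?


NSP = benefit * q * v
v = 1/(1+i) = 0.952381
NSP = 212792 * 0.023 * 0.952381
= 4661.1581


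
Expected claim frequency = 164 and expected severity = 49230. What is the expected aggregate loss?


E[S] = E[N] * E[X]
= 164 * 49230
= 8.0737e+06


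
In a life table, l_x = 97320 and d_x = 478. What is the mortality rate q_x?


q_x = d_x / l_x
= 478 / 97320
= 0.0049


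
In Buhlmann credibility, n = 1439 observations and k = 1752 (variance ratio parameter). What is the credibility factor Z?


Z = n / (n + k)
= 1439 / (1439 + 1752)
= 1439 / 3191
= 0.451


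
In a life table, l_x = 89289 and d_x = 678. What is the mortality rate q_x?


q_x = d_x / l_x
= 678 / 89289
= 0.0076


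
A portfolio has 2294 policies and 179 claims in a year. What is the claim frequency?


frequency = claims / policies
= 179 / 2294
= 0.078


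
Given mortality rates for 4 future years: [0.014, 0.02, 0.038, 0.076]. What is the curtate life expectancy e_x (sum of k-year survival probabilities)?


e_x = sum_{k=1}^{n} k_p_x
k_p_x values:
  1_p_x = 0.986
  2_p_x = 0.96628
  3_p_x = 0.929561
  4_p_x = 0.858915
e_x = 3.7408


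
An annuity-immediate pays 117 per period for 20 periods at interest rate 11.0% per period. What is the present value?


PV = PMT * (1 - (1+i)^(-n)) / i
= 117 * (1 - (1+0.11)^(-20)) / 0.11
= 117 * (1 - 0.124034) / 0.11
= 117 * 7.963328
= 931.7094


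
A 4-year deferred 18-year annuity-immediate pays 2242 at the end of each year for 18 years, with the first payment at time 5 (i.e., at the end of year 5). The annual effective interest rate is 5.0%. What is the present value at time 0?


PV at time 4 of the 18-year annuity-immediate:
a_n = 2242 * (1-(1+0.05)^(-18))/0.05 = 26208.0538
Discount back 4 years to time 0:
PV = 26208.0538 * (1+0.05)^(-4)
= 26208.0538 * 0.822702
= 21561.4308


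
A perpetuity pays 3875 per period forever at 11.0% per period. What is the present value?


PV = PMT / i
= 3875 / 0.11
= 35227.2727


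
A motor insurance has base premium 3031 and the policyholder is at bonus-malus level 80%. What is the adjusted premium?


adjusted = base * BM_level / 100
= 3031 * 80 / 100
= 3031 * 0.8
= 2424.8


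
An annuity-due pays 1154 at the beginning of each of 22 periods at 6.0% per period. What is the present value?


PV_due = PMT * (1-(1+i)^(-n))/i * (1+i)
PV_immediate = 13895.9853
PV_due = 13895.9853 * 1.06
= 14729.7444


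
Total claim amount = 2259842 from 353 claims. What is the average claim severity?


severity = total / number
= 2259842 / 353
= 6401.8187


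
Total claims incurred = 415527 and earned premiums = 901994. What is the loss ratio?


Loss ratio = claims / premiums
= 415527 / 901994
= 0.4607


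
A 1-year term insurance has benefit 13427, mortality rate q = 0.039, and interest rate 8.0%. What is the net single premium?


NSP = benefit * q * v
v = 1/(1+i) = 0.925926
NSP = 13427 * 0.039 * 0.925926
= 484.8639


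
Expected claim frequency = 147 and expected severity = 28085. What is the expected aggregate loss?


E[S] = E[N] * E[X]
= 147 * 28085
= 4.1285e+06


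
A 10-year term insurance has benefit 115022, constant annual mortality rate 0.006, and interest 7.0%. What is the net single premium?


NSP = benefit * sum_{k=0}^{n-1} k_p_x * q * v^(k+1)
With constant q=0.006, v=0.934579
Sum = 0.041159
NSP = 115022 * 0.041159
= 4734.1346


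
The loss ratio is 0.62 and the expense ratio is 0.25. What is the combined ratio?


Combined ratio = loss ratio + expense ratio
= 0.62 + 0.25
= 0.87


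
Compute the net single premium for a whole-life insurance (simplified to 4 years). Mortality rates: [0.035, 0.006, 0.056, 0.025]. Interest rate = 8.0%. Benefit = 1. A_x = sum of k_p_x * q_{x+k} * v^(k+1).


v = 0.925926
Year 0: k_p_x=1.0, q=0.035, term=0.032407
Year 1: k_p_x=0.965, q=0.006, term=0.004964
Year 2: k_p_x=0.95921, q=0.056, term=0.042641
Year 3: k_p_x=0.905494, q=0.025, term=0.016639
A_x = 0.0967


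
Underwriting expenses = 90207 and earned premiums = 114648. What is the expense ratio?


Expense ratio = expenses / premiums
= 90207 / 114648
= 0.7868


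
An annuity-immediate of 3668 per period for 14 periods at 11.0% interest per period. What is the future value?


FV = PMT * ((1+i)^n - 1) / i
= 3668 * ((1.11)^14 - 1) / 0.11
= 3668 * (4.310441 - 1) / 0.11
= 110388.1592


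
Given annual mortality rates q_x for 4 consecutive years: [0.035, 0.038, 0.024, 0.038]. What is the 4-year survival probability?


p_k = 1 - q_k for each year
Survival = product of (1 - q_k)
= 0.965 * 0.962 * 0.976 * 0.962
= 0.8716


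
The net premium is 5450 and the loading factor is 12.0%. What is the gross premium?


Gross = net * (1 + loading)
= 5450 * (1 + 0.12)
= 5450 * 1.12
= 6104.0


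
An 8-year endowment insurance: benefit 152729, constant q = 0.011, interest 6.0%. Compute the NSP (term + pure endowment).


Term component = 10073.4974
Pure endowment = 8_p_x * v^8 * benefit = 0.915314 * 0.627412 * 152729 = 87709.1534
NSP = 97782.6507


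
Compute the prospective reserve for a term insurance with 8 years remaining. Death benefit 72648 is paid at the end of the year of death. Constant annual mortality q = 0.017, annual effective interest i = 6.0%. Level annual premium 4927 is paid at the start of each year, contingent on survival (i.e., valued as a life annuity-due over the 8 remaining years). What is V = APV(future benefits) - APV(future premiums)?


v = 1/(1+i) = 0.943396
APV(future benefits) per unit = sum_{k=0}^{7} k_p_x * q * v^(k+1) = 0.100015
APV(future benefits) = 72648 * 0.100015 = 7265.8668
Life annuity-due factor ä_{x:8} = sum_{k=0}^{7} k_p_x * v^k = 6.23621
APV(future premiums) = 4927 * 6.23621 = 30725.8055
V = 7265.8668 - 30725.8055
= -23459.9387


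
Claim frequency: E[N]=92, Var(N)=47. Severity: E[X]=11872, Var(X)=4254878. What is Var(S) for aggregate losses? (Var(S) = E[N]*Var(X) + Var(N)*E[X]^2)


Var(S) = E[N]*Var(X) + Var(N)*E[X]^2
= 92*4254878 + 47*11872^2
= 391448776 + 6624386048
= 7.0158e+09


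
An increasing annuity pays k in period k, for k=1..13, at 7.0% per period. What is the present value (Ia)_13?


(Ia)_n = sum_{k=1}^{n} k * v^k, v = 1/(1+i)
v = 0.934579
Sum computed term by term:
(Ia)_13 = 50.6878


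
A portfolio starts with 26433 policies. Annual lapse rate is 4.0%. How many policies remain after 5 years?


remaining = initial * (1 - lapse)^years
= 26433 * (1 - 0.04)^5
= 26433 * 0.815373
= 21552.7465


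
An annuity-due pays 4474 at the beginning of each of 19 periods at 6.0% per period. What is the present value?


PV_due = PMT * (1-(1+i)^(-n))/i * (1+i)
PV_immediate = 49921.4132
PV_due = 49921.4132 * 1.06
= 52916.698


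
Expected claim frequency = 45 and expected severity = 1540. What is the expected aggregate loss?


E[S] = E[N] * E[X]
= 45 * 1540
= 69300


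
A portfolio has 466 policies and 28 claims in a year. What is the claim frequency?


frequency = claims / policies
= 28 / 466
= 0.0601


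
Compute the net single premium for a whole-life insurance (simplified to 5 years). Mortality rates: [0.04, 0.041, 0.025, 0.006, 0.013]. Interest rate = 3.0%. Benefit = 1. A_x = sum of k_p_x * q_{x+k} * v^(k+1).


v = 0.970874
Year 0: k_p_x=1.0, q=0.04, term=0.038835
Year 1: k_p_x=0.96, q=0.041, term=0.037101
Year 2: k_p_x=0.92064, q=0.025, term=0.021063
Year 3: k_p_x=0.897624, q=0.006, term=0.004785
Year 4: k_p_x=0.892238, q=0.013, term=0.010005
A_x = 0.1118


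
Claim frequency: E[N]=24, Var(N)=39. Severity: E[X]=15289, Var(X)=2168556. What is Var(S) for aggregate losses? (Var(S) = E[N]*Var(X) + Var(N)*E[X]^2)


Var(S) = E[N]*Var(X) + Var(N)*E[X]^2
= 24*2168556 + 39*15289^2
= 52045344 + 9116387319
= 9.1684e+09


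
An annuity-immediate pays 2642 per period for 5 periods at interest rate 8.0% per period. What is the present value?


PV = PMT * (1 - (1+i)^(-n)) / i
= 2642 * (1 - (1+0.08)^(-5)) / 0.08
= 2642 * (1 - 0.680583) / 0.08
= 2642 * 3.99271
= 10548.7399


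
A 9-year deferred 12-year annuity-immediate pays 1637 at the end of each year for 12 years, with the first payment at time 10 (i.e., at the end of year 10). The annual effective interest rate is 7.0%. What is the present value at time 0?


PV at time 9 of the 12-year annuity-immediate:
a_n = 1637 * (1-(1+0.07)^(-12))/0.07 = 13002.1775
Discount back 9 years to time 0:
PV = 13002.1775 * (1+0.07)^(-9)
= 13002.1775 * 0.543934
= 7072.3231


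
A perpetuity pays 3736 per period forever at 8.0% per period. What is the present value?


PV = PMT / i
= 3736 / 0.08
= 46700.0


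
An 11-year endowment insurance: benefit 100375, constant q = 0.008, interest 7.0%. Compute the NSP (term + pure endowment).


Term component = 5817.4523
Pure endowment = 11_p_x * v^11 * benefit = 0.915437 * 0.475093 * 100375 = 43654.8397
NSP = 49472.292


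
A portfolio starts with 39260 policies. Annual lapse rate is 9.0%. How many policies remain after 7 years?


remaining = initial * (1 - lapse)^years
= 39260 * (1 - 0.09)^7
= 39260 * 0.516761
= 20288.0376


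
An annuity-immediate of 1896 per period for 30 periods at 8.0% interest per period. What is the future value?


FV = PMT * ((1+i)^n - 1) / i
= 1896 * ((1.08)^30 - 1) / 0.08
= 1896 * (10.062657 - 1) / 0.08
= 214784.9683


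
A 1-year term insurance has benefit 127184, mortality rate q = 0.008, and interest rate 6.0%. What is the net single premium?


NSP = benefit * q * v
v = 1/(1+i) = 0.943396
NSP = 127184 * 0.008 * 0.943396
= 959.8792


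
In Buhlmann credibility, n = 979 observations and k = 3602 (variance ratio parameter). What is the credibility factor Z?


Z = n / (n + k)
= 979 / (979 + 3602)
= 979 / 4581
= 0.2137


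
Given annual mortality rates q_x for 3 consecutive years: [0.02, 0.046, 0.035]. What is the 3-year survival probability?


p_k = 1 - q_k for each year
Survival = product of (1 - q_k)
= 0.98 * 0.954 * 0.965
= 0.9022


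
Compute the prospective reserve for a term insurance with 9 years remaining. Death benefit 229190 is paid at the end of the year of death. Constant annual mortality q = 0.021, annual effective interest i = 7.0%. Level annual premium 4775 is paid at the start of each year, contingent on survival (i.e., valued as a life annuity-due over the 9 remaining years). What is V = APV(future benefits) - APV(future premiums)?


v = 1/(1+i) = 0.934579
APV(future benefits) per unit = sum_{k=0}^{8} k_p_x * q * v^(k+1) = 0.127072
APV(future benefits) = 229190 * 0.127072 = 29123.5786
Life annuity-due factor ä_{x:9} = sum_{k=0}^{8} k_p_x * v^k = 6.474609
APV(future premiums) = 4775 * 6.474609 = 30916.2587
V = 29123.5786 - 30916.2587
= -1792.6801


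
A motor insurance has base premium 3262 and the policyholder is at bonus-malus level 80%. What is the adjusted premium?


adjusted = base * BM_level / 100
= 3262 * 80 / 100
= 3262 * 0.8
= 2609.6


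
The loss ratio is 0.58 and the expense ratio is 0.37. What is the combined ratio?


Combined ratio = loss ratio + expense ratio
= 0.58 + 0.37
= 0.95


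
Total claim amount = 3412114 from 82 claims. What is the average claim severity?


severity = total / number
= 3412114 / 82
= 41611.1463


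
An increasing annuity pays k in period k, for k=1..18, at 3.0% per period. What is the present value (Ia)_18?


(Ia)_n = sum_{k=1}^{n} k * v^k, v = 1/(1+i)
v = 0.970874
Sum computed term by term:
(Ia)_18 = 119.7672


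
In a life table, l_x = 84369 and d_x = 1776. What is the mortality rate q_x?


q_x = d_x / l_x
= 1776 / 84369
= 0.0211


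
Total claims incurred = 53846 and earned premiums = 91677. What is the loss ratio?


Loss ratio = claims / premiums
= 53846 / 91677
= 0.5873


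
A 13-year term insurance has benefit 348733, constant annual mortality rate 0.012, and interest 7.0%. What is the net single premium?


NSP = benefit * sum_{k=0}^{n-1} k_p_x * q * v^(k+1)
With constant q=0.012, v=0.934579
Sum = 0.094435
NSP = 348733 * 0.094435
= 32932.7207


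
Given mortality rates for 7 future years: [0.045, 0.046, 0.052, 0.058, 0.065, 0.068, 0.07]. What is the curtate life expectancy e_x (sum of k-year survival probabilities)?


e_x = sum_{k=1}^{n} k_p_x
k_p_x values:
  1_p_x = 0.955
  2_p_x = 0.91107
  3_p_x = 0.863694
  4_p_x = 0.8136
  5_p_x = 0.760716
  6_p_x = 0.708987
  7_p_x = 0.659358
e_x = 5.6724


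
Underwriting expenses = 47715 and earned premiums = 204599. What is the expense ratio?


Expense ratio = expenses / premiums
= 47715 / 204599
= 0.2332


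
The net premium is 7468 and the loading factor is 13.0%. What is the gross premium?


Gross = net * (1 + loading)
= 7468 * (1 + 0.13)
= 7468 * 1.13
= 8438.84


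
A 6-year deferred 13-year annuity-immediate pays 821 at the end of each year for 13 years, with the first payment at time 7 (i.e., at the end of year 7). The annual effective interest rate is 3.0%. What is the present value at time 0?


PV at time 6 of the 13-year annuity-immediate:
a_n = 821 * (1-(1+0.03)^(-13))/0.03 = 8731.2983
Discount back 6 years to time 0:
PV = 8731.2983 * (1+0.03)^(-6)
= 8731.2983 * 0.837484
= 7312.3249


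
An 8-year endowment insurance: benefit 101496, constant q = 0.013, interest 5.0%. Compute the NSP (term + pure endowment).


Term component = 8177.0394
Pure endowment = 8_p_x * v^8 * benefit = 0.900611 * 0.676839 * 101496 = 61868.809
NSP = 70045.8484


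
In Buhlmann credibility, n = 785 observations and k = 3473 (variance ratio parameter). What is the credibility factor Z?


Z = n / (n + k)
= 785 / (785 + 3473)
= 785 / 4258
= 0.1844


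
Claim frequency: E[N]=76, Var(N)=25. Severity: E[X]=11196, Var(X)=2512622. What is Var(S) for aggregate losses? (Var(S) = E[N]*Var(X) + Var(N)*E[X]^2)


Var(S) = E[N]*Var(X) + Var(N)*E[X]^2
= 76*2512622 + 25*11196^2
= 190959272 + 3133760400
= 3.3247e+09


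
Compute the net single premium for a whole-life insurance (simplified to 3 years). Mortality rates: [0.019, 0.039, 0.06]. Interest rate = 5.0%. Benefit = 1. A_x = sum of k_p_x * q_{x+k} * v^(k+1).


v = 0.952381
Year 0: k_p_x=1.0, q=0.019, term=0.018095
Year 1: k_p_x=0.981, q=0.039, term=0.034702
Year 2: k_p_x=0.942741, q=0.06, term=0.048863
A_x = 0.1017


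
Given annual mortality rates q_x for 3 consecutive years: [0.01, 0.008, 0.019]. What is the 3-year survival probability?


p_k = 1 - q_k for each year
Survival = product of (1 - q_k)
= 0.99 * 0.992 * 0.981
= 0.9634


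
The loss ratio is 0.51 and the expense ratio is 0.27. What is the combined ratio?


Combined ratio = loss ratio + expense ratio
= 0.51 + 0.27
= 0.78


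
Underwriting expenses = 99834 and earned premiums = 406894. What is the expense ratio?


Expense ratio = expenses / premiums
= 99834 / 406894
= 0.2454


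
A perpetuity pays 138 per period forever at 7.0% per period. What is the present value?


PV = PMT / i
= 138 / 0.07
= 1971.4286


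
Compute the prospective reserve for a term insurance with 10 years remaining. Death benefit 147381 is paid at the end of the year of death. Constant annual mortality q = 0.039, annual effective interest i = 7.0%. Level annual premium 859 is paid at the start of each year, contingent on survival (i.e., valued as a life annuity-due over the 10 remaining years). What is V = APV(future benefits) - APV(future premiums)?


v = 1/(1+i) = 0.934579
APV(future benefits) per unit = sum_{k=0}^{9} k_p_x * q * v^(k+1) = 0.235609
APV(future benefits) = 147381 * 0.235609 = 34724.2274
Life annuity-due factor ä_{x:10} = sum_{k=0}^{9} k_p_x * v^k = 6.464133
APV(future premiums) = 859 * 6.464133 = 5552.69
V = 34724.2274 - 5552.69
= 29171.5374


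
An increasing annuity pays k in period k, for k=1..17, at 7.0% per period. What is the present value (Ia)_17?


(Ia)_n = sum_{k=1}^{n} k * v^k, v = 1/(1+i)
v = 0.934579
Sum computed term by term:
(Ia)_17 = 72.3555


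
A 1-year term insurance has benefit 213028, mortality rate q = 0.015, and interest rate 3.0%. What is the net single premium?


NSP = benefit * q * v
v = 1/(1+i) = 0.970874
NSP = 213028 * 0.015 * 0.970874
= 3102.3495


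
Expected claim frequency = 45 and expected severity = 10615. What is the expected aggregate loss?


E[S] = E[N] * E[X]
= 45 * 10615
= 477675


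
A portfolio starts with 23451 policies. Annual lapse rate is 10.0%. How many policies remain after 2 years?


remaining = initial * (1 - lapse)^years
= 23451 * (1 - 0.1)^2
= 23451 * 0.81
= 18995.31


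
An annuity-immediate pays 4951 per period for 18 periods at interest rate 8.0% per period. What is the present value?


PV = PMT * (1 - (1+i)^(-n)) / i
= 4951 * (1 - (1+0.08)^(-18)) / 0.08
= 4951 * (1 - 0.250249) / 0.08
= 4951 * 9.371887
= 46400.2132


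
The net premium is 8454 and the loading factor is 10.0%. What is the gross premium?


Gross = net * (1 + loading)
= 8454 * (1 + 0.1)
= 8454 * 1.1
= 9299.4


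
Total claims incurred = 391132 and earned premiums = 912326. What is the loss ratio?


Loss ratio = claims / premiums
= 391132 / 912326
= 0.4287


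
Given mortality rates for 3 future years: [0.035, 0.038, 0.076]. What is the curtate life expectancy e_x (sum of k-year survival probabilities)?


e_x = sum_{k=1}^{n} k_p_x
k_p_x values:
  1_p_x = 0.965
  2_p_x = 0.92833
  3_p_x = 0.857777
e_x = 2.7511


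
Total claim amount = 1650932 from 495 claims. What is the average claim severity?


severity = total / number
= 1650932 / 495
= 3335.2162


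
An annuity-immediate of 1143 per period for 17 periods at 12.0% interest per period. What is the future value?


FV = PMT * ((1+i)^n - 1) / i
= 1143 * ((1.12)^17 - 1) / 0.12
= 1143 * (6.866041 - 1) / 0.12
= 55874.0395


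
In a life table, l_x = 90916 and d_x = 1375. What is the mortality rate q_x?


q_x = d_x / l_x
= 1375 / 90916
= 0.0151


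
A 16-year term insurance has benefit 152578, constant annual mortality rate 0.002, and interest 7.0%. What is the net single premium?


NSP = benefit * sum_{k=0}^{n-1} k_p_x * q * v^(k+1)
With constant q=0.002, v=0.934579
Sum = 0.018665
NSP = 152578 * 0.018665
= 2847.8846


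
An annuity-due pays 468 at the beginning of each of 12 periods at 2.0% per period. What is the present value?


PV_due = PMT * (1-(1+i)^(-n))/i * (1+i)
PV_immediate = 4949.2597
PV_due = 4949.2597 * 1.02
= 5048.2449


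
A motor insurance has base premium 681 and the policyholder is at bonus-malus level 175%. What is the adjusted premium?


adjusted = base * BM_level / 100
= 681 * 175 / 100
= 681 * 1.75
= 1191.75


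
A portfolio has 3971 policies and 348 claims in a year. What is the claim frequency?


frequency = claims / policies
= 348 / 3971
= 0.0876


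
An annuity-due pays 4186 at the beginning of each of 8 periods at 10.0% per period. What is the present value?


PV_due = PMT * (1-(1+i)^(-n))/i * (1+i)
PV_immediate = 22332.0011
PV_due = 22332.0011 * 1.1
= 24565.2012


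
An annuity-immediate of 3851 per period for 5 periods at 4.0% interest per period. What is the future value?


FV = PMT * ((1+i)^n - 1) / i
= 3851 * ((1.04)^5 - 1) / 0.04
= 3851 * (1.216653 - 1) / 0.04
= 20858.2582


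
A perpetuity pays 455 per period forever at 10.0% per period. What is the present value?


PV = PMT / i
= 455 / 0.1
= 4550.0


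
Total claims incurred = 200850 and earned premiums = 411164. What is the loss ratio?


Loss ratio = claims / premiums
= 200850 / 411164
= 0.4885


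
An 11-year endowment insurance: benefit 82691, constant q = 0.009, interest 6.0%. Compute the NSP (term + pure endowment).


Term component = 5641.8254
Pure endowment = 11_p_x * v^11 * benefit = 0.905337 * 0.526788 * 82691 = 39437.005
NSP = 45078.8304


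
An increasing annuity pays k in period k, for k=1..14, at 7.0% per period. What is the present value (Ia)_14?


(Ia)_n = sum_{k=1}^{n} k * v^k, v = 1/(1+i)
v = 0.934579
Sum computed term by term:
(Ia)_14 = 56.1173


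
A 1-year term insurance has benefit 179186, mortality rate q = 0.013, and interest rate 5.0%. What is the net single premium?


NSP = benefit * q * v
v = 1/(1+i) = 0.952381
NSP = 179186 * 0.013 * 0.952381
= 2218.4933


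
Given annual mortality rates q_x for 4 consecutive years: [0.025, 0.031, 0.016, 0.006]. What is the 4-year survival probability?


p_k = 1 - q_k for each year
Survival = product of (1 - q_k)
= 0.975 * 0.969 * 0.984 * 0.994
= 0.9241


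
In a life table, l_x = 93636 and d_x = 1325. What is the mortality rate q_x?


q_x = d_x / l_x
= 1325 / 93636
= 0.0142


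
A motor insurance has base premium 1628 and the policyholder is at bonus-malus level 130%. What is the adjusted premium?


adjusted = base * BM_level / 100
= 1628 * 130 / 100
= 1628 * 1.3
= 2116.4


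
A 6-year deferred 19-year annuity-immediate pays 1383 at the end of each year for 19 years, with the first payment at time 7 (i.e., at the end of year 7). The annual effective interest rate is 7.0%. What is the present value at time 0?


PV at time 6 of the 19-year annuity-immediate:
a_n = 1383 * (1-(1+0.07)^(-19))/0.07 = 14294.1282
Discount back 6 years to time 0:
PV = 14294.1282 * (1+0.07)^(-6)
= 14294.1282 * 0.666342
= 9524.7812


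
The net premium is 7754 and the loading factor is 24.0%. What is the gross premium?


Gross = net * (1 + loading)
= 7754 * (1 + 0.24)
= 7754 * 1.24
= 9614.96


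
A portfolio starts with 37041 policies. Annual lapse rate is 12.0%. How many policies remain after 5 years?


remaining = initial * (1 - lapse)^years
= 37041 * (1 - 0.12)^5
= 37041 * 0.527732
= 19547.7179


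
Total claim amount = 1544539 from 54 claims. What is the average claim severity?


severity = total / number
= 1544539 / 54
= 28602.5741


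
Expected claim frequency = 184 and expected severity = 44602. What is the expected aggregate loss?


E[S] = E[N] * E[X]
= 184 * 44602
= 8.2068e+06


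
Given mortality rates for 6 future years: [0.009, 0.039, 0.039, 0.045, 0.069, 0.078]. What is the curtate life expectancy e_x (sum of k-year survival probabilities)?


e_x = sum_{k=1}^{n} k_p_x
k_p_x values:
  1_p_x = 0.991
  2_p_x = 0.952351
  3_p_x = 0.915209
  4_p_x = 0.874025
  5_p_x = 0.813717
  6_p_x = 0.750247
e_x = 5.2965


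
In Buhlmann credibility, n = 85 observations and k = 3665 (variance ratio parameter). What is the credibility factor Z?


Z = n / (n + k)
= 85 / (85 + 3665)
= 85 / 3750
= 0.0227


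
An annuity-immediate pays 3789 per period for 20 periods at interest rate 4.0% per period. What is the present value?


PV = PMT * (1 - (1+i)^(-n)) / i
= 3789 * (1 - (1+0.04)^(-20)) / 0.04
= 3789 * (1 - 0.456387) / 0.04
= 3789 * 13.590326
= 51493.7465


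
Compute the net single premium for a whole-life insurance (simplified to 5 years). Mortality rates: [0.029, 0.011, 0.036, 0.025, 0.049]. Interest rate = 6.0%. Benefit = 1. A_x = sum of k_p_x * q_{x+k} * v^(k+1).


v = 0.943396
Year 0: k_p_x=1.0, q=0.029, term=0.027358
Year 1: k_p_x=0.971, q=0.011, term=0.009506
Year 2: k_p_x=0.960319, q=0.036, term=0.029027
Year 3: k_p_x=0.925748, q=0.025, term=0.018332
Year 4: k_p_x=0.902604, q=0.049, term=0.033049
A_x = 0.1173


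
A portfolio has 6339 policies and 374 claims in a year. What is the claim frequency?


frequency = claims / policies
= 374 / 6339
= 0.059


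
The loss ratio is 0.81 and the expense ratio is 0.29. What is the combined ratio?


Combined ratio = loss ratio + expense ratio
= 0.81 + 0.29
= 1.1


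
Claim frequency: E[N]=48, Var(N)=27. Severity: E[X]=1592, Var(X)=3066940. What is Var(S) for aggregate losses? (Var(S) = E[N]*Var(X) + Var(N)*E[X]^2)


Var(S) = E[N]*Var(X) + Var(N)*E[X]^2
= 48*3066940 + 27*1592^2
= 147213120 + 68430528
= 2.1564e+08


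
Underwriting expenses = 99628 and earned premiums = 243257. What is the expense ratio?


Expense ratio = expenses / premiums
= 99628 / 243257
= 0.4096


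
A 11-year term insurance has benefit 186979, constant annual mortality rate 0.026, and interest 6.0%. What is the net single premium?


NSP = benefit * sum_{k=0}^{n-1} k_p_x * q * v^(k+1)
With constant q=0.026, v=0.943396
Sum = 0.18313
NSP = 186979 * 0.18313
= 34241.5285


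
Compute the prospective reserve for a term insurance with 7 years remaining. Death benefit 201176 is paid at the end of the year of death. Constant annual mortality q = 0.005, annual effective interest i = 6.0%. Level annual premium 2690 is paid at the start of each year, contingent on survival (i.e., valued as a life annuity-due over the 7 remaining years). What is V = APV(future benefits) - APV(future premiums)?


v = 1/(1+i) = 0.943396
APV(future benefits) per unit = sum_{k=0}^{6} k_p_x * q * v^(k+1) = 0.027529
APV(future benefits) = 201176 * 0.027529 = 5538.1219
Life annuity-due factor ä_{x:7} = sum_{k=0}^{6} k_p_x * v^k = 5.836093
APV(future premiums) = 2690 * 5.836093 = 15699.0901
V = 5538.1219 - 15699.0901
= -10160.9682


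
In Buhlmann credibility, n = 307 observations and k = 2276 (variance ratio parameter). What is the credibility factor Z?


Z = n / (n + k)
= 307 / (307 + 2276)
= 307 / 2583
= 0.1189


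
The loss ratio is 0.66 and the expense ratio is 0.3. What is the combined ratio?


Combined ratio = loss ratio + expense ratio
= 0.66 + 0.3
= 0.96


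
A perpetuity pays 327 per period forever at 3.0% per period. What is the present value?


PV = PMT / i
= 327 / 0.03
= 10900.0


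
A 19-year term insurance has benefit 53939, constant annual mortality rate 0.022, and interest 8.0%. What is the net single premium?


NSP = benefit * sum_{k=0}^{n-1} k_p_x * q * v^(k+1)
With constant q=0.022, v=0.925926
Sum = 0.182936
NSP = 53939 * 0.182936
= 9867.4075


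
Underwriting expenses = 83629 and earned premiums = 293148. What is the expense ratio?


Expense ratio = expenses / premiums
= 83629 / 293148
= 0.2853


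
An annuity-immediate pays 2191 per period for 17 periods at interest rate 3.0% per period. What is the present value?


PV = PMT * (1 - (1+i)^(-n)) / i
= 2191 * (1 - (1+0.03)^(-17)) / 0.03
= 2191 * (1 - 0.605016) / 0.03
= 2191 * 13.166118
= 28846.9656


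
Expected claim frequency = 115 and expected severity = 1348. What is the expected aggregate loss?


E[S] = E[N] * E[X]
= 115 * 1348
= 155020


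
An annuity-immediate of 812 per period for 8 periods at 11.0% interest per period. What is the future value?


FV = PMT * ((1+i)^n - 1) / i
= 812 * ((1.11)^8 - 1) / 0.11
= 812 * (2.304538 - 1) / 0.11
= 9629.8606


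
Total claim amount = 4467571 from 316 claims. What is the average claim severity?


severity = total / number
= 4467571 / 316
= 14137.8829


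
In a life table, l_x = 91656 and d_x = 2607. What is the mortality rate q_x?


q_x = d_x / l_x
= 2607 / 91656
= 0.0284


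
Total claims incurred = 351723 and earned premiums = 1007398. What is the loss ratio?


Loss ratio = claims / premiums
= 351723 / 1007398
= 0.3491


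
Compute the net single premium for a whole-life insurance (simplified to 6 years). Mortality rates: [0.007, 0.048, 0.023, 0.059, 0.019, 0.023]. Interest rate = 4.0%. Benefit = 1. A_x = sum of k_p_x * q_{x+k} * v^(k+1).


v = 0.961538
Year 0: k_p_x=1.0, q=0.007, term=0.006731
Year 1: k_p_x=0.993, q=0.048, term=0.044068
Year 2: k_p_x=0.945336, q=0.023, term=0.019329
Year 3: k_p_x=0.923593, q=0.059, term=0.04658
Year 4: k_p_x=0.869101, q=0.019, term=0.013572
Year 5: k_p_x=0.852588, q=0.023, term=0.015498
A_x = 0.1458


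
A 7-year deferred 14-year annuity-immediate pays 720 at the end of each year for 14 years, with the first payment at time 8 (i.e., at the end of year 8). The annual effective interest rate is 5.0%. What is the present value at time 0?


PV at time 7 of the 14-year annuity-immediate:
a_n = 720 * (1-(1+0.05)^(-14))/0.05 = 7127.0215
Discount back 7 years to time 0:
PV = 7127.0215 * (1+0.05)^(-7)
= 7127.0215 * 0.710681
= 5065.0411


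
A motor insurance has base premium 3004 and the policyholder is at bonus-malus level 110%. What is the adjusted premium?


adjusted = base * BM_level / 100
= 3004 * 110 / 100
= 3004 * 1.1
= 3304.4


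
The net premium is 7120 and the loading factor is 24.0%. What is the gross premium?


Gross = net * (1 + loading)
= 7120 * (1 + 0.24)
= 7120 * 1.24
= 8828.8


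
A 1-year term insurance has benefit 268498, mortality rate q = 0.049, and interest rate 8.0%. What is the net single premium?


NSP = benefit * q * v
v = 1/(1+i) = 0.925926
NSP = 268498 * 0.049 * 0.925926
= 12181.8537


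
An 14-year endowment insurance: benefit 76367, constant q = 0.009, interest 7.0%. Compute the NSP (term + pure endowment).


Term component = 5727.144
Pure endowment = 14_p_x * v^14 * benefit = 0.881112 * 0.387817 * 76367 = 26095.4028
NSP = 31822.5468


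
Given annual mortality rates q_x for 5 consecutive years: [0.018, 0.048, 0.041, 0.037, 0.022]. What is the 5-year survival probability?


p_k = 1 - q_k for each year
Survival = product of (1 - q_k)
= 0.982 * 0.952 * 0.959 * 0.963 * 0.978
= 0.8444


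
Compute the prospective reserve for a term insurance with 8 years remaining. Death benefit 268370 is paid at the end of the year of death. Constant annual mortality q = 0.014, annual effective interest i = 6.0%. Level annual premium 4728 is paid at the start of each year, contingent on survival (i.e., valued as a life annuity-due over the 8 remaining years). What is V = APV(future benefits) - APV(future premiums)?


v = 1/(1+i) = 0.943396
APV(future benefits) per unit = sum_{k=0}^{7} k_p_x * q * v^(k+1) = 0.08315
APV(future benefits) = 268370 * 0.08315 = 22315.0759
Life annuity-due factor ä_{x:8} = sum_{k=0}^{7} k_p_x * v^k = 6.295674
APV(future premiums) = 4728 * 6.295674 = 29765.9467
V = 22315.0759 - 29765.9467
= -7450.8708


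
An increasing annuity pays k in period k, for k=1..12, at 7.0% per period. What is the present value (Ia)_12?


(Ia)_n = sum_{k=1}^{n} k * v^k, v = 1/(1+i)
v = 0.934579
Sum computed term by term:
(Ia)_12 = 45.2933


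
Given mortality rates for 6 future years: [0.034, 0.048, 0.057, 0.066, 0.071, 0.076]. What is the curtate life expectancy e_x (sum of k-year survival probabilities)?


e_x = sum_{k=1}^{n} k_p_x
k_p_x values:
  1_p_x = 0.966
  2_p_x = 0.919632
  3_p_x = 0.867213
  4_p_x = 0.809977
  5_p_x = 0.752469
  6_p_x = 0.695281
e_x = 5.0106


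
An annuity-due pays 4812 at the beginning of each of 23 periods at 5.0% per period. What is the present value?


PV_due = PMT * (1-(1+i)^(-n))/i * (1+i)
PV_immediate = 64907.0175
PV_due = 64907.0175 * 1.05
= 68152.3684


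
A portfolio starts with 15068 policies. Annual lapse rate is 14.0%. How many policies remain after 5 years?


remaining = initial * (1 - lapse)^years
= 15068 * (1 - 0.14)^5
= 15068 * 0.470427
= 7088.3943


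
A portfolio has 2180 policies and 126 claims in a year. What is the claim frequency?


frequency = claims / policies
= 126 / 2180
= 0.0578


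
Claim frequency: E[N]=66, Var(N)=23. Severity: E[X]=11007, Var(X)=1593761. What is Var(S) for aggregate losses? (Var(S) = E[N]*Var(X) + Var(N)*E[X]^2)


Var(S) = E[N]*Var(X) + Var(N)*E[X]^2
= 66*1593761 + 23*11007^2
= 105188226 + 2786543127
= 2.8917e+09


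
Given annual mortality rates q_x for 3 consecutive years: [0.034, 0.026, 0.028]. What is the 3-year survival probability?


p_k = 1 - q_k for each year
Survival = product of (1 - q_k)
= 0.966 * 0.974 * 0.972
= 0.9145


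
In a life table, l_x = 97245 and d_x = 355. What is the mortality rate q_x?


q_x = d_x / l_x
= 355 / 97245
= 0.0037


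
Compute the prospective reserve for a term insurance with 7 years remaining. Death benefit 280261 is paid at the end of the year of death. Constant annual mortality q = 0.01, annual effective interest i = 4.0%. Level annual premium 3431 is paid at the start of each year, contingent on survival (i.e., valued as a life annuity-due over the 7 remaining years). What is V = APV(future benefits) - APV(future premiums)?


v = 1/(1+i) = 0.961538
APV(future benefits) per unit = sum_{k=0}^{6} k_p_x * q * v^(k+1) = 0.058341
APV(future benefits) = 280261 * 0.058341 = 16350.8157
Life annuity-due factor ä_{x:7} = sum_{k=0}^{6} k_p_x * v^k = 6.067504
APV(future premiums) = 3431 * 6.067504 = 20817.6074
V = 16350.8157 - 20817.6074
= -4466.7917


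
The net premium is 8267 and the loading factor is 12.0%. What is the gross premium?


Gross = net * (1 + loading)
= 8267 * (1 + 0.12)
= 8267 * 1.12
= 9259.04


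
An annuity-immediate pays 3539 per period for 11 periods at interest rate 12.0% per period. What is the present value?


PV = PMT * (1 - (1+i)^(-n)) / i
= 3539 * (1 - (1+0.12)^(-11)) / 0.12
= 3539 * (1 - 0.287476) / 0.12
= 3539 * 5.937699
= 21013.5172


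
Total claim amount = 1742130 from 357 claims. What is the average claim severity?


severity = total / number
= 1742130 / 357
= 4879.916


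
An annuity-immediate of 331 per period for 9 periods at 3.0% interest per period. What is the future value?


FV = PMT * ((1+i)^n - 1) / i
= 331 * ((1.03)^9 - 1) / 0.03
= 331 * (1.304773 - 1) / 0.03
= 3362.6641


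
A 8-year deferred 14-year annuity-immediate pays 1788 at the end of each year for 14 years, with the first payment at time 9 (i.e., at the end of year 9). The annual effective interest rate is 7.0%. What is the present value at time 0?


PV at time 8 of the 14-year annuity-immediate:
a_n = 1788 * (1-(1+0.07)^(-14))/0.07 = 15636.8968
Discount back 8 years to time 0:
PV = 15636.8968 * (1+0.07)^(-8)
= 15636.8968 * 0.582009
= 9100.8163


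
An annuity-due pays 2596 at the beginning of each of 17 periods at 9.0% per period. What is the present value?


PV_due = PMT * (1-(1+i)^(-n))/i * (1+i)
PV_immediate = 22179.267
PV_due = 22179.267 * 1.09
= 24175.4011


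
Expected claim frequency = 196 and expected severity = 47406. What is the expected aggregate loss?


E[S] = E[N] * E[X]
= 196 * 47406
= 9.2916e+06


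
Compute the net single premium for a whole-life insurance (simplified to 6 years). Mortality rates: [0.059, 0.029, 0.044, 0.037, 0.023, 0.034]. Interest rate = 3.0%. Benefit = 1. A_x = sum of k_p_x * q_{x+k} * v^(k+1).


v = 0.970874
Year 0: k_p_x=1.0, q=0.059, term=0.057282
Year 1: k_p_x=0.941, q=0.029, term=0.025722
Year 2: k_p_x=0.913711, q=0.044, term=0.036792
Year 3: k_p_x=0.873508, q=0.037, term=0.028716
Year 4: k_p_x=0.841188, q=0.023, term=0.016689
Year 5: k_p_x=0.821841, q=0.034, term=0.023401
A_x = 0.1886


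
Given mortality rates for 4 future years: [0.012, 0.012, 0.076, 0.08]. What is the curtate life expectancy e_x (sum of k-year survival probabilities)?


e_x = sum_{k=1}^{n} k_p_x
k_p_x values:
  1_p_x = 0.988
  2_p_x = 0.976144
  3_p_x = 0.901957
  4_p_x = 0.8298
e_x = 3.6959


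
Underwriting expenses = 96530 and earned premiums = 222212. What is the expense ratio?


Expense ratio = expenses / premiums
= 96530 / 222212
= 0.4344


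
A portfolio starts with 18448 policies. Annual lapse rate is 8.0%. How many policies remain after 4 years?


remaining = initial * (1 - lapse)^years
= 18448 * (1 - 0.08)^4
= 18448 * 0.716393
= 13216.0173
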